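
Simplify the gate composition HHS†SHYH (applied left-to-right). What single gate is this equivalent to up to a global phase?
Y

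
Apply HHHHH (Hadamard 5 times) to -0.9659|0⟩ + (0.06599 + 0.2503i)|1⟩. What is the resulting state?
(-0.6363 + 0.177i)|0⟩ + (-0.7297 - 0.177i)|1⟩

H² = I, so H^5 = H: a single Hadamard. With (a, b) = (-0.9659, (0.06599 + 0.2503i)), H gives ((a + b)/√2, (a − b)/√2) = ((-0.6363 + 0.177i), (-0.7297 - 0.177i)).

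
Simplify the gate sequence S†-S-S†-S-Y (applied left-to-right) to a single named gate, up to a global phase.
Y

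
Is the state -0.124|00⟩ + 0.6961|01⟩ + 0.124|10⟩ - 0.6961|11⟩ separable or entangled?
Separable

Writing the state as a|00⟩ + b|01⟩ + c|10⟩ + d|11⟩, it is a product state iff ad − bc = 0.
Here (a, b, c, d) = (-0.124, 0.6961, 0.124, -0.6961): ad − bc = (-0.124)(-0.6961) − (0.6961)(0.124) = 0, so the state is separable.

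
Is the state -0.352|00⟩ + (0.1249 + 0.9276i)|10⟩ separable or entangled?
Separable

Writing the state as a|00⟩ + b|01⟩ + c|10⟩ + d|11⟩, it is a product state iff ad − bc = 0.
Here (a, b, c, d) = (-0.352, 0, (0.1249 + 0.9276i), 0): ad − bc = (-0.352)(0) − (0)(0.1249 + 0.9276i) = 0, so the state is separable.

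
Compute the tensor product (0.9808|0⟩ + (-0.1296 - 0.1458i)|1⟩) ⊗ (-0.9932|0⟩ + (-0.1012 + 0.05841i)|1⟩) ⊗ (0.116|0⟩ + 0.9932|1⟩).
-0.113|000⟩ - 0.9675|001⟩ + (-0.01151 + 0.006645i)|010⟩ + (-0.09858 + 0.0569i)|011⟩ + (0.01493 + 0.0168i)|100⟩ + (0.1278 + 0.1438i)|101⟩ + (0.002509 + 0.0008335i)|110⟩ + (0.02148 + 0.007136i)|111⟩

amp(|b₁b₂…⟩) = product of the factor amplitudes for bits b₁, b₂, …; only kets whose every factor amplitude is nonzero survive.
|000⟩: (0.9808)(-0.9932)(0.116) = -0.113
|001⟩: (0.9808)(-0.9932)(0.9932) = -0.9675
|010⟩: (0.9808)(-0.1012 + 0.05841i)(0.116) = (-0.01151 + 0.006645i)
|011⟩: (0.9808)(-0.1012 + 0.05841i)(0.9932) = (-0.09858 + 0.0569i)
|100⟩: (-0.1296 - 0.1458i)(-0.9932)(0.116) = (0.01493 + 0.0168i)
|101⟩: (-0.1296 - 0.1458i)(-0.9932)(0.9932) = (0.1278 + 0.1438i)
|110⟩: (-0.1296 - 0.1458i)(-0.1012 + 0.05841i)(0.116) = (0.002509 + 0.0008335i)
|111⟩: (-0.1296 - 0.1458i)(-0.1012 + 0.05841i)(0.9932) = (0.02148 + 0.007136i)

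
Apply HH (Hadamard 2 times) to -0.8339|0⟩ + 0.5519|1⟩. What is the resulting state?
-0.8339|0⟩ + 0.5519|1⟩

H² = I, so an even number of Hadamards cancels: H^2 = I and the state is unchanged.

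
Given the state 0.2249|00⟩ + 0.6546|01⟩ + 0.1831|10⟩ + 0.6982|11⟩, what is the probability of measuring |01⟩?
0.4285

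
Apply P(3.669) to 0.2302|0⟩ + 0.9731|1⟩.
0.2302|0⟩ + (-0.8409 - 0.4898i)|1⟩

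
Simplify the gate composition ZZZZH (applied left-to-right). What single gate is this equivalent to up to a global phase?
H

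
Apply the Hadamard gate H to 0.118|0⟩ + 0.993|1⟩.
0.7856|0⟩ - 0.6187|1⟩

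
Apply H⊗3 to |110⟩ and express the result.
1/√8|000⟩ + 1/√8|001⟩ - 1/√8|010⟩ - 1/√8|011⟩ - 1/√8|100⟩ - 1/√8|101⟩ + 1/√8|110⟩ + 1/√8|111⟩

H⊗3 gives amp(|y⟩) = (1/2√2) Σ_x (−1)^(x·y) amp(|x⟩), where x·y is the number of positions in which both x and y have a 1.
|000⟩: (1)/(2√2) = 1/√8
|001⟩: (1)/(2√2) = 1/√8
|010⟩: (-1)/(2√2) = -1/√8
|011⟩: (-1)/(2√2) = -1/√8
|100⟩: (-1)/(2√2) = -1/√8
|101⟩: (-1)/(2√2) = -1/√8
|110⟩: (1)/(2√2) = 1/√8
|111⟩: (1)/(2√2) = 1/√8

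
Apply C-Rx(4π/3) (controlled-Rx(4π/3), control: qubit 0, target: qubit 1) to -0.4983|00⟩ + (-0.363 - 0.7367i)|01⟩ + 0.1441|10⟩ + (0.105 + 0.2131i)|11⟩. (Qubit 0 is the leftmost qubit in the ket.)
-0.4983|00⟩ + (-0.363 - 0.7367i)|01⟩ + (0.1125 - 0.09093i)|10⟩ + (-0.0525 - 0.2313i)|11⟩

C-Rx(4π/3) leaves the control-|0⟩ kets |00⟩, |01⟩ unchanged and applies Rx(4π/3) to qubit 1 on the control-|1⟩ pair (|10⟩, |11⟩).
Rx(4π/3) = [[cos(θ/2), −i·sin(θ/2)], [−i·sin(θ/2), cos(θ/2)]]; θ = 4π/3, cos(θ/2) ≈ -0.5, sin(θ/2) ≈ 0.866025.
With a = amp(|10⟩) = 0.1441 and b = amp(|11⟩) = (0.105 + 0.2131i):
new amp(|10⟩) = (-0.5)·a + (-0.866025i)·b = (0.1125 - 0.09093i)
new amp(|11⟩) = (-0.866025i)·a + (-0.5)·b = (-0.0525 - 0.2313i)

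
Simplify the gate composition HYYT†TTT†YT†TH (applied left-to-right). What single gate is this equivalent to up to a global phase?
Y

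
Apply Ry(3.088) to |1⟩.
-0.9996|0⟩ + 0.02679|1⟩

Ry(3.088) = [[cos(θ/2), −sin(θ/2)], [sin(θ/2), cos(θ/2)]]; θ = 3.088, cos(θ/2) ≈ 0.0267931, sin(θ/2) ≈ 0.999641.
With a = amp(|0⟩) = 0 and b = amp(|1⟩) = 1:
new amp(|0⟩) = (0.0267931)·a + (-0.999641)·b = -0.9996
new amp(|1⟩) = (0.999641)·a + (0.0267931)·b = 0.02679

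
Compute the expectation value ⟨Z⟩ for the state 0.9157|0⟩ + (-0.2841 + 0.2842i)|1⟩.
0.677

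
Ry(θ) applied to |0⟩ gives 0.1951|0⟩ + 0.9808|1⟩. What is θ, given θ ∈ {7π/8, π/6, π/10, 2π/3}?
7π/8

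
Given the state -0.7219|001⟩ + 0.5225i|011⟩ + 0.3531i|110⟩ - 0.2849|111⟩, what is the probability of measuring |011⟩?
0.273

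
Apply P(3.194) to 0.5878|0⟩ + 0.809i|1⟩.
0.5878|0⟩ + (0.04238 - 0.8079i)|1⟩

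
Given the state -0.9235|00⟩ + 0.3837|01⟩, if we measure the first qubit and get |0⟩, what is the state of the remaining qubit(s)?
-0.9235|0⟩ + 0.3837|1⟩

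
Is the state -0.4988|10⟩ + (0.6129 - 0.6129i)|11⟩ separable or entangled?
Separable

Writing the state as a|00⟩ + b|01⟩ + c|10⟩ + d|11⟩, it is a product state iff ad − bc = 0.
Here (a, b, c, d) = (0, 0, -0.4988, (0.6129 - 0.6129i)): ad − bc = (0)(0.6129 - 0.6129i) − (0)(-0.4988) = 0, so the state is separable.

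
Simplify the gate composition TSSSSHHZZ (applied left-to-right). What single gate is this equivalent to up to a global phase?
T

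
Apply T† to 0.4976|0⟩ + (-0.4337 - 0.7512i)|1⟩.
0.4976|0⟩ + (-0.8379 - 0.2245i)|1⟩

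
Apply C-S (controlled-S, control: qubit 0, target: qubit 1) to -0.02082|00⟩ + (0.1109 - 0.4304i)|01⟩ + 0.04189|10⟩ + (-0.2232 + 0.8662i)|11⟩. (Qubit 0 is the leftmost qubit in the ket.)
-0.02082|00⟩ + (0.1109 - 0.4304i)|01⟩ + 0.04189|10⟩ + (-0.8662 - 0.2232i)|11⟩

C-S leaves the control-|0⟩ kets |00⟩, |01⟩ unchanged and applies S to qubit 1 on the control-|1⟩ pair (|10⟩, |11⟩).
S = [[1, 0], [0, i]].
With a = amp(|10⟩) = 0.04189 and b = amp(|11⟩) = (-0.2232 + 0.8662i):
new amp(|10⟩) = (1)·a = 0.04189
new amp(|11⟩) = (i)·b = (-0.8662 - 0.2232i)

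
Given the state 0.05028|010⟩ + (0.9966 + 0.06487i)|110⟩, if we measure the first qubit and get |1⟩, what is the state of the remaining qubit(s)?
(0.9979 + 0.06495i)|10⟩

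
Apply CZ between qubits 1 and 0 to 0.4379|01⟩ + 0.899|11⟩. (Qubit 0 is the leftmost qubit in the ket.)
0.4379|01⟩ - 0.899|11⟩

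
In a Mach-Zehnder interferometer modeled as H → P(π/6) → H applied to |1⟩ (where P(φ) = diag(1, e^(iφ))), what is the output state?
(0.06699 - 0.25i)|0⟩ + (0.933 + 0.25i)|1⟩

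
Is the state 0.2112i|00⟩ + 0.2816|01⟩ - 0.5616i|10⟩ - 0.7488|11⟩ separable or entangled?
Separable

Writing the state as a|00⟩ + b|01⟩ + c|10⟩ + d|11⟩, it is a product state iff ad − bc = 0.
Here (a, b, c, d) = (0.2112i, 0.2816, -0.5616i, -0.7488): ad − bc = (0.2112i)(-0.7488) − (0.2816)(-0.5616i) = 0, so the state is separable.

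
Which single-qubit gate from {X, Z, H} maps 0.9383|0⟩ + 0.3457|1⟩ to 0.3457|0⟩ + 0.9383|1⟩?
X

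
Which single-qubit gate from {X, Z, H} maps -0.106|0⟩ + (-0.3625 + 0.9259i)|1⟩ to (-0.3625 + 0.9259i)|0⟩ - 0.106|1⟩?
X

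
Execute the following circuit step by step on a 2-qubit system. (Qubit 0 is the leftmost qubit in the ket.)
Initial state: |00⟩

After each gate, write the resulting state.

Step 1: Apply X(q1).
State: |01⟩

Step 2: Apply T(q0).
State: |01⟩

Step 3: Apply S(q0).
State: |01⟩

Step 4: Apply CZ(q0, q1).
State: |01⟩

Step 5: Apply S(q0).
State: |01⟩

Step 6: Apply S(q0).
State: |01⟩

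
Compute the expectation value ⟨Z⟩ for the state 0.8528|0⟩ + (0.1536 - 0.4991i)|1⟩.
0.4546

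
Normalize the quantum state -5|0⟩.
-|0⟩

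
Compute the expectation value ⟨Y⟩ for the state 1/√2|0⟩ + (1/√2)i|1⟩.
1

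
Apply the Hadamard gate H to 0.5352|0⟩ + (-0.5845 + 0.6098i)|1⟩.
(-0.03486 + 0.4312i)|0⟩ + (0.7917 - 0.4312i)|1⟩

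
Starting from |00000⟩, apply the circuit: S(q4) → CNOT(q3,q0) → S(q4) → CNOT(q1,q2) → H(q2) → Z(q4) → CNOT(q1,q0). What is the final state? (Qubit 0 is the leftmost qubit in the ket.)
1/√2|00000⟩ + 1/√2|00100⟩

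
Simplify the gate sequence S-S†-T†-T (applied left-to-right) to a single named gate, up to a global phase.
I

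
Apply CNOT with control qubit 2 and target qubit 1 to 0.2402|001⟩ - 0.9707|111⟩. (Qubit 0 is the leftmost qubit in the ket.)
0.2402|011⟩ - 0.9707|101⟩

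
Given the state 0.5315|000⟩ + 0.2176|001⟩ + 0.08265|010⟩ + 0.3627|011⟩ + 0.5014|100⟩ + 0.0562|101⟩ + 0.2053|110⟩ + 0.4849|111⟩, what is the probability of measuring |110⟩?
0.04215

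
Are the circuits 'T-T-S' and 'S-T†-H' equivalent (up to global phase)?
No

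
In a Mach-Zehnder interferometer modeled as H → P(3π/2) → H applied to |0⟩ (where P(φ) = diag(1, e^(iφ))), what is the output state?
(1/2 - (1/2)i)|0⟩ + (1/2 + (1/2)i)|1⟩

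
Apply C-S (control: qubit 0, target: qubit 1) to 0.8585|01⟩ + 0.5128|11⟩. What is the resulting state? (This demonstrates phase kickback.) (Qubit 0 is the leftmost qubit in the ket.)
0.8585|01⟩ + 0.5128i|11⟩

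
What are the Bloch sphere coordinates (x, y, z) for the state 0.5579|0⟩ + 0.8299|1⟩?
(0.926, 0, -0.3775)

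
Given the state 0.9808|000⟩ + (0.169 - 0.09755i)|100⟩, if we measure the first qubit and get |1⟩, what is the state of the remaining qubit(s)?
(0.8661 - 0.4999i)|00⟩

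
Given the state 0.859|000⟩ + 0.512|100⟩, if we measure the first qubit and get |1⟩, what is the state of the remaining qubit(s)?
|00⟩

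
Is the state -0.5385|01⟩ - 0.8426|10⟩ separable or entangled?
Entangled

Writing the state as a|00⟩ + b|01⟩ + c|10⟩ + d|11⟩, it is a product state iff ad − bc = 0.
Here (a, b, c, d) = (0, -0.5385, -0.8426, 0): ad − bc = (0)(0) − (-0.5385)(-0.8426) = -0.4537 ≠ 0, so the state is entangled.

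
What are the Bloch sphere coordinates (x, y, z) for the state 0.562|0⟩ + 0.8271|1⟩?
(0.9297, 0, -0.3683)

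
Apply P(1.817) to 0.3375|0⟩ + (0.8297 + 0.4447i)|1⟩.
0.3375|0⟩ + (-0.6335 + 0.6963i)|1⟩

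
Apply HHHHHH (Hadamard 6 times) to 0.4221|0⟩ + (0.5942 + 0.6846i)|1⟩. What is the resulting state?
0.4221|0⟩ + (0.5942 + 0.6846i)|1⟩

H² = I, so an even number of Hadamards cancels: H^6 = I and the state is unchanged.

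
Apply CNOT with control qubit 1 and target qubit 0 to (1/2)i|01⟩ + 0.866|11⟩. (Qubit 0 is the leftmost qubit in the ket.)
0.866|01⟩ + (1/2)i|11⟩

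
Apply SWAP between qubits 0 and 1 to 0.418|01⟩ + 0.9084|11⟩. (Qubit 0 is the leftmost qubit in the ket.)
0.418|10⟩ + 0.9084|11⟩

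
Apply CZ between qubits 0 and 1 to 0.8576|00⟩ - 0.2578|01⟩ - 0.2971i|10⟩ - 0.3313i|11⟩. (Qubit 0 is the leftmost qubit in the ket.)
0.8576|00⟩ - 0.2578|01⟩ - 0.2971i|10⟩ + 0.3313i|11⟩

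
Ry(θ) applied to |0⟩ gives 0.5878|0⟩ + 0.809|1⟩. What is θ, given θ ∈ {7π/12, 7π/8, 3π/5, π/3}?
3π/5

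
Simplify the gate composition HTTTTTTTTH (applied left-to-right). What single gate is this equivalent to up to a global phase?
I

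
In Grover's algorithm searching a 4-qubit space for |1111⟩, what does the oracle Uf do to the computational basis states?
Uf|x⟩ = -|x⟩ if x = 1111, else |x⟩ (phase flip on target)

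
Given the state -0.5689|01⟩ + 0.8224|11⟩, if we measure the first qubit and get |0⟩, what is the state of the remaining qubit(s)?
-|1⟩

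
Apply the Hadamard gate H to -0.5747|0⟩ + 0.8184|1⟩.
0.1723|0⟩ - 0.9851|1⟩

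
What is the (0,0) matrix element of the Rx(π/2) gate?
1/√2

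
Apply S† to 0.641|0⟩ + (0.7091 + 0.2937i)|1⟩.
0.641|0⟩ + (0.2937 - 0.7091i)|1⟩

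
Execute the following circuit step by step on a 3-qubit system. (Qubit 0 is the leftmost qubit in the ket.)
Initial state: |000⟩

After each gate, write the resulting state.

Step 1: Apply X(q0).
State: |100⟩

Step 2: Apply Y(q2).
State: i|101⟩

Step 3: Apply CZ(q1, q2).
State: i|101⟩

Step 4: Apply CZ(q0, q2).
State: -i|101⟩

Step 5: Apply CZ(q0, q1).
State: -i|101⟩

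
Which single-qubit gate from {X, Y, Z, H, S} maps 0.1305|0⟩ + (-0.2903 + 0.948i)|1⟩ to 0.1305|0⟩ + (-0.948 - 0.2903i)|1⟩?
S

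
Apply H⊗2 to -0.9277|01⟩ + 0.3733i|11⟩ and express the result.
(-0.4639 + 0.1867i)|00⟩ + (0.4639 - 0.1867i)|01⟩ + (-0.4639 - 0.1867i)|10⟩ + (0.4639 + 0.1867i)|11⟩

H⊗2 gives amp(|y⟩) = (1/2) Σ_x (−1)^(x·y) amp(|x⟩), where x·y is the number of positions in which both x and y have a 1.
|00⟩: (-0.9277 + 0.3733i)/2 = (-0.4639 + 0.1867i)
|01⟩: (0.9277 - 0.3733i)/2 = (0.4639 - 0.1867i)
|10⟩: (-0.9277 - 0.3733i)/2 = (-0.4639 - 0.1867i)
|11⟩: (0.9277 + 0.3733i)/2 = (0.4639 + 0.1867i)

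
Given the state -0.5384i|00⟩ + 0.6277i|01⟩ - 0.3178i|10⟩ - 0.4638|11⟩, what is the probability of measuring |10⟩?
0.101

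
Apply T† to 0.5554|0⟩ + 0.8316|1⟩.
0.5554|0⟩ + (0.588 - 0.588i)|1⟩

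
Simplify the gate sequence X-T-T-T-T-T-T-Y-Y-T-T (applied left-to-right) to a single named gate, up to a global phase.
X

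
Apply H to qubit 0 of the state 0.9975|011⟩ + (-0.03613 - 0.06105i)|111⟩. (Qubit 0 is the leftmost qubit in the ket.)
(0.6798 - 0.04317i)|011⟩ + (0.7309 + 0.04317i)|111⟩

H on qubit 0 mixes each pair of kets that differ only in qubit 0: amplitudes (a, b) of (|…0…⟩, |…1…⟩) become ((a + b)/√2, (a − b)/√2). Kets absent from the input have amplitude 0.
(|011⟩, |111⟩): (a, b) = (0.9975, (-0.03613 - 0.06105i)) → ((0.6798 - 0.04317i), (0.7309 + 0.04317i))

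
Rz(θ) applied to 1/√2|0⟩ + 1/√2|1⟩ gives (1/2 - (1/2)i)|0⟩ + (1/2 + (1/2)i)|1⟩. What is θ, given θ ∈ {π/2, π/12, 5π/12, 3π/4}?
π/2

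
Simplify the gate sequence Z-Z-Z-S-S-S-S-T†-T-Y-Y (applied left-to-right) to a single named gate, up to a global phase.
Z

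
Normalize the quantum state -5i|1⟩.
-i|1⟩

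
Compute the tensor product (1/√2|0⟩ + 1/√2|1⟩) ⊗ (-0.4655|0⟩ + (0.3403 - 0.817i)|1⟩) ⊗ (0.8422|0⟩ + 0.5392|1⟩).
-0.2772|000⟩ - 0.1775|001⟩ + (0.2027 - 0.4865i)|010⟩ + (0.1297 - 0.3115i)|011⟩ - 0.2772|100⟩ - 0.1775|101⟩ + (0.2027 - 0.4865i)|110⟩ + (0.1297 - 0.3115i)|111⟩

amp(|b₁b₂…⟩) = product of the factor amplitudes for bits b₁, b₂, …; only kets whose every factor amplitude is nonzero survive.
|000⟩: (1/√2)(-0.4655)(0.8422) = -0.2772
|001⟩: (1/√2)(-0.4655)(0.5392) = -0.1775
|010⟩: (1/√2)(0.3403 - 0.817i)(0.8422) = (0.2027 - 0.4865i)
|011⟩: (1/√2)(0.3403 - 0.817i)(0.5392) = (0.1297 - 0.3115i)
|100⟩: (1/√2)(-0.4655)(0.8422) = -0.2772
|101⟩: (1/√2)(-0.4655)(0.5392) = -0.1775
|110⟩: (1/√2)(0.3403 - 0.817i)(0.8422) = (0.2027 - 0.4865i)
|111⟩: (1/√2)(0.3403 - 0.817i)(0.5392) = (0.1297 - 0.3115i)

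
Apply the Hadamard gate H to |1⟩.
1/√2|0⟩ - 1/√2|1⟩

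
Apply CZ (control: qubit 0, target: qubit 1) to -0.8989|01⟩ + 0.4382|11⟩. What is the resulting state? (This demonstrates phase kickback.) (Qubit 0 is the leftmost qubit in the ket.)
-0.8989|01⟩ - 0.4382|11⟩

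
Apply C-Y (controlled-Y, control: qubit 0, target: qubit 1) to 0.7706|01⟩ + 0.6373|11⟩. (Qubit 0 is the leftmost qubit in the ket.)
0.7706|01⟩ - 0.6373i|10⟩

C-Y leaves the control-|0⟩ kets |00⟩, |01⟩ unchanged and applies Y to qubit 1 on the control-|1⟩ pair (|10⟩, |11⟩).
Y = [[0, -i], [i, 0]].
With a = amp(|10⟩) = 0 and b = amp(|11⟩) = 0.6373:
new amp(|10⟩) = (-i)·b = -0.6373i
new amp(|11⟩) = (i)·a = 0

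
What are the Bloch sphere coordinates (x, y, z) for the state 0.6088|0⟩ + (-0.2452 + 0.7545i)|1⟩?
(-0.2986, 0.9187, -0.2588)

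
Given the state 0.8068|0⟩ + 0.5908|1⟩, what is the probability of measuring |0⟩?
0.6509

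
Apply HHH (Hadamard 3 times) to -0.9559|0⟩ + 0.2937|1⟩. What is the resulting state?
-0.4682|0⟩ - 0.8836|1⟩

H² = I, so H^3 = H: a single Hadamard. With (a, b) = (-0.9559, 0.2937), H gives ((a + b)/√2, (a − b)/√2) = (-0.4682, -0.8836).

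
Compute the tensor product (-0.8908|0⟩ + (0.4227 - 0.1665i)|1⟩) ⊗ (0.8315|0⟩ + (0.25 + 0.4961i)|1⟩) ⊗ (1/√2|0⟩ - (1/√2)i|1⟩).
-0.5238|000⟩ + 0.5238i|001⟩ + (-0.1575 - 0.3125i)|010⟩ + (-0.3125 + 0.1575i)|011⟩ + (0.2485 - 0.0979i)|100⟩ + (-0.0979 - 0.2485i)|101⟩ + (0.1331 + 0.1188i)|110⟩ + (0.1188 - 0.1331i)|111⟩

amp(|b₁b₂…⟩) = product of the factor amplitudes for bits b₁, b₂, …; only kets whose every factor amplitude is nonzero survive.
|000⟩: (-0.8908)(0.8315)(1/√2) = -0.5238
|001⟩: (-0.8908)(0.8315)(-(1/√2)i) = 0.5238i
|010⟩: (-0.8908)(0.25 + 0.4961i)(1/√2) = (-0.1575 - 0.3125i)
|011⟩: (-0.8908)(0.25 + 0.4961i)(-(1/√2)i) = (-0.3125 + 0.1575i)
|100⟩: (0.4227 - 0.1665i)(0.8315)(1/√2) = (0.2485 - 0.0979i)
|101⟩: (0.4227 - 0.1665i)(0.8315)(-(1/√2)i) = (-0.0979 - 0.2485i)
|110⟩: (0.4227 - 0.1665i)(0.25 + 0.4961i)(1/√2) = (0.1331 + 0.1188i)
|111⟩: (0.4227 - 0.1665i)(0.25 + 0.4961i)(-(1/√2)i) = (0.1188 - 0.1331i)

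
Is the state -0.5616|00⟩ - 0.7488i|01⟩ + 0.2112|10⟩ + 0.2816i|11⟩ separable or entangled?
Separable

Writing the state as a|00⟩ + b|01⟩ + c|10⟩ + d|11⟩, it is a product state iff ad − bc = 0.
Here (a, b, c, d) = (-0.5616, -0.7488i, 0.2112, 0.2816i): ad − bc = (-0.5616)(0.2816i) − (-0.7488i)(0.2112) = 0, so the state is separable.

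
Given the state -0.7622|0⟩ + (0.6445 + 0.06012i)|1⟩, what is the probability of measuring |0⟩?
0.5809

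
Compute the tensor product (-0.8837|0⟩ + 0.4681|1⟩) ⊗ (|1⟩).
-0.8837|01⟩ + 0.4681|11⟩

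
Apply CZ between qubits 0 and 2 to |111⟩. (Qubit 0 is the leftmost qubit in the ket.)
-|111⟩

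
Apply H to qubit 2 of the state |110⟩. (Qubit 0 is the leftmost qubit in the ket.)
1/√2|110⟩ + 1/√2|111⟩

H on qubit 2 mixes each pair of kets that differ only in qubit 2: amplitudes (a, b) of (|…0…⟩, |…1…⟩) become ((a + b)/√2, (a − b)/√2). Kets absent from the input have amplitude 0.
(|110⟩, |111⟩): (a, b) = (1, 0) → (1/√2, 1/√2)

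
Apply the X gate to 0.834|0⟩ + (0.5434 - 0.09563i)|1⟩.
(0.5434 - 0.09563i)|0⟩ + 0.834|1⟩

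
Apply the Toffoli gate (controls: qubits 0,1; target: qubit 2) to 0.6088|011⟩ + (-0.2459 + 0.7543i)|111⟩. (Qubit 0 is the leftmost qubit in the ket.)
0.6088|011⟩ + (-0.2459 + 0.7543i)|110⟩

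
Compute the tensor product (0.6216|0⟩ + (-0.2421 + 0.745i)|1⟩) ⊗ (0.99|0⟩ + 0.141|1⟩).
0.6154|00⟩ + 0.08765|01⟩ + (-0.2397 + 0.7376i)|10⟩ + (-0.03414 + 0.105i)|11⟩

amp(|b₁b₂…⟩) = product of the factor amplitudes for bits b₁, b₂, …; only kets whose every factor amplitude is nonzero survive.
|00⟩: (0.6216)(0.99) = 0.6154
|01⟩: (0.6216)(0.141) = 0.08765
|10⟩: (-0.2421 + 0.745i)(0.99) = (-0.2397 + 0.7376i)
|11⟩: (-0.2421 + 0.745i)(0.141) = (-0.03414 + 0.105i)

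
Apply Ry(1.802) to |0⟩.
0.6208|0⟩ + 0.7839|1⟩

Ry(1.802) = [[cos(θ/2), −sin(θ/2)], [sin(θ/2), cos(θ/2)]]; θ = 1.802, cos(θ/2) ≈ 0.620826, sin(θ/2) ≈ 0.783948.
With a = amp(|0⟩) = 1 and b = amp(|1⟩) = 0:
new amp(|0⟩) = (0.620826)·a + (-0.783948)·b = 0.6208
new amp(|1⟩) = (0.783948)·a + (0.620826)·b = 0.7839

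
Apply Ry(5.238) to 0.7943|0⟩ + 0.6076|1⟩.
-0.9916|0⟩ - 0.13|1⟩

Ry(5.238) = [[cos(θ/2), −sin(θ/2)], [sin(θ/2), cos(θ/2)]]; θ = 5.238, cos(θ/2) ≈ -0.866528, sin(θ/2) ≈ 0.499128.
With a = amp(|0⟩) = 0.7943 and b = amp(|1⟩) = 0.6076:
new amp(|0⟩) = (-0.866528)·a + (-0.499128)·b = -0.9916
new amp(|1⟩) = (0.499128)·a + (-0.866528)·b = -0.13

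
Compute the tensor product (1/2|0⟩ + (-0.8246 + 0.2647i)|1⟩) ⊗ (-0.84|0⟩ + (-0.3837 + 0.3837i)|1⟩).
-0.42|00⟩ + (-0.1919 + 0.1919i)|01⟩ + (0.6927 - 0.2223i)|10⟩ + (0.2148 - 0.418i)|11⟩

amp(|b₁b₂…⟩) = product of the factor amplitudes for bits b₁, b₂, …; only kets whose every factor amplitude is nonzero survive.
|00⟩: (1/2)(-0.84) = -0.42
|01⟩: (1/2)(-0.3837 + 0.3837i) = (-0.1919 + 0.1919i)
|10⟩: (-0.8246 + 0.2647i)(-0.84) = (0.6927 - 0.2223i)
|11⟩: (-0.8246 + 0.2647i)(-0.3837 + 0.3837i) = (0.2148 - 0.418i)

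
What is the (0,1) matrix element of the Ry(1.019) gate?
-0.4877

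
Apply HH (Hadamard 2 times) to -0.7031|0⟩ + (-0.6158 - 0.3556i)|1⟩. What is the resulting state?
-0.7031|0⟩ + (-0.6158 - 0.3556i)|1⟩

H² = I, so an even number of Hadamards cancels: H^2 = I and the state is unchanged.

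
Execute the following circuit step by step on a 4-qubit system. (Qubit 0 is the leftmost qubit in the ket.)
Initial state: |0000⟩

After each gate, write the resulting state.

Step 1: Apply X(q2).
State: |0010⟩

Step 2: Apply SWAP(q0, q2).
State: |1000⟩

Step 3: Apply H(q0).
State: 1/√2|0000⟩ - 1/√2|1000⟩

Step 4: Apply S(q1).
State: 1/√2|0000⟩ - 1/√2|1000⟩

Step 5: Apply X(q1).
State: 1/√2|0100⟩ - 1/√2|1100⟩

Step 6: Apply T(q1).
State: (1/2 + (1/2)i)|0100⟩ + (-1/2 - (1/2)i)|1100⟩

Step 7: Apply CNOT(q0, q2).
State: (1/2 + (1/2)i)|0100⟩ + (-1/2 - (1/2)i)|1110⟩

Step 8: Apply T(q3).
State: (1/2 + (1/2)i)|0100⟩ + (-1/2 - (1/2)i)|1110⟩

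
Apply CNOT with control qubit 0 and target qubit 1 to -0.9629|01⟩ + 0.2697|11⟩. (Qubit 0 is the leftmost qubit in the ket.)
-0.9629|01⟩ + 0.2697|10⟩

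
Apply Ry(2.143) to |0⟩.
0.4788|0⟩ + 0.8779|1⟩

Ry(2.143) = [[cos(θ/2), −sin(θ/2)], [sin(θ/2), cos(θ/2)]]; θ = 2.143, cos(θ/2) ≈ 0.478808, sin(θ/2) ≈ 0.87792.
With a = amp(|0⟩) = 1 and b = amp(|1⟩) = 0:
new amp(|0⟩) = (0.478808)·a + (-0.87792)·b = 0.4788
new amp(|1⟩) = (0.87792)·a + (0.478808)·b = 0.8779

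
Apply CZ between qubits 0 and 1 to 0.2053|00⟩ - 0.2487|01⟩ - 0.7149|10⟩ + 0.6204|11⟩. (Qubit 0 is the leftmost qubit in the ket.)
0.2053|00⟩ - 0.2487|01⟩ - 0.7149|10⟩ - 0.6204|11⟩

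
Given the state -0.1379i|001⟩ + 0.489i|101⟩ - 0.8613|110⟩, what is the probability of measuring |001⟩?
0.01902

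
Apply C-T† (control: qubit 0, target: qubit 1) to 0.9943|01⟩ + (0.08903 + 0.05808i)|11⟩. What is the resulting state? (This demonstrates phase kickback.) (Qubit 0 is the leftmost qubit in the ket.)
0.9943|01⟩ + (0.104 - 0.02188i)|11⟩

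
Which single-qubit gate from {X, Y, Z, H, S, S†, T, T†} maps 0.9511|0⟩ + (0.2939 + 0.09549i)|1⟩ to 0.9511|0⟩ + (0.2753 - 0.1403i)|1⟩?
T†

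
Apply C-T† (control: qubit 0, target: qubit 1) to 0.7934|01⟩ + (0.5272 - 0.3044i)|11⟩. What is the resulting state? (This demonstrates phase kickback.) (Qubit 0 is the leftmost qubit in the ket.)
0.7934|01⟩ + (0.1575 - 0.588i)|11⟩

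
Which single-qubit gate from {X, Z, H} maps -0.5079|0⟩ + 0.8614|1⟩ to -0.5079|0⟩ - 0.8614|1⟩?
Z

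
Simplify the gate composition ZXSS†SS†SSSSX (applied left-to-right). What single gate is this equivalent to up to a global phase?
Z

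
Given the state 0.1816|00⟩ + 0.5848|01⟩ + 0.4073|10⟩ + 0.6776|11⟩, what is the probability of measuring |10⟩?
0.1659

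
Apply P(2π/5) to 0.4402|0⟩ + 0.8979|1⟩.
0.4402|0⟩ + (0.2775 + 0.854i)|1⟩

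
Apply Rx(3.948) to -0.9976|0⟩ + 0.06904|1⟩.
(0.3914 - 0.0635i)|0⟩ + (-0.02709 + 0.9176i)|1⟩

Rx(3.948) = [[cos(θ/2), −i·sin(θ/2)], [−i·sin(θ/2), cos(θ/2)]]; θ = 3.948, cos(θ/2) ≈ -0.392367, sin(θ/2) ≈ 0.919809.
With a = amp(|0⟩) = -0.9976 and b = amp(|1⟩) = 0.06904:
new amp(|0⟩) = (-0.392367)·a + (-0.919809i)·b = (0.3914 - 0.0635i)
new amp(|1⟩) = (-0.919809i)·a + (-0.392367)·b = (-0.02709 + 0.9176i)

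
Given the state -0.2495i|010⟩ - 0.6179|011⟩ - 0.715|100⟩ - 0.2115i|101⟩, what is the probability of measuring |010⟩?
0.06225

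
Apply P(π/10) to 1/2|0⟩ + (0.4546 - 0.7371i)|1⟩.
1/2|0⟩ + (0.6601 - 0.5605i)|1⟩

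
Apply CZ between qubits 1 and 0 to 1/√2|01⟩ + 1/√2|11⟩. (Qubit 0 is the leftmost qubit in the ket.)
1/√2|01⟩ - 1/√2|11⟩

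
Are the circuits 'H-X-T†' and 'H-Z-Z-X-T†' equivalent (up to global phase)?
Yes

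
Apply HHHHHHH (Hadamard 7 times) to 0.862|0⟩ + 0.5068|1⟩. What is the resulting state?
0.9679|0⟩ + 0.2512|1⟩

H² = I, so H^7 = H: a single Hadamard. With (a, b) = (0.862, 0.5068), H gives ((a + b)/√2, (a − b)/√2) = (0.9679, 0.2512).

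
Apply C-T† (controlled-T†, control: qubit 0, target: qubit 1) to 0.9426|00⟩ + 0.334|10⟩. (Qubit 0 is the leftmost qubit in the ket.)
0.9426|00⟩ + 0.334|10⟩

C-T† leaves the control-|0⟩ kets |00⟩, |01⟩ unchanged and applies T† to qubit 1 on the control-|1⟩ pair (|10⟩, |11⟩).
T† = [[1, 0], [0, (1/√2 - (1/√2)i)]].
With a = amp(|10⟩) = 0.334 and b = amp(|11⟩) = 0:
new amp(|10⟩) = (1)·a = 0.334
new amp(|11⟩) = (1/√2 - (1/√2)i)·b = 0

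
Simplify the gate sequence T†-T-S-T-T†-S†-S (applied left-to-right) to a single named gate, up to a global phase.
S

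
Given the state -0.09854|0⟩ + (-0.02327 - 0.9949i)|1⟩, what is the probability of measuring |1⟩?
0.9904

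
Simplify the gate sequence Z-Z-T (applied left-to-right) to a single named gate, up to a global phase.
T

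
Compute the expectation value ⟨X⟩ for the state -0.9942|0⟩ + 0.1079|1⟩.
-0.2145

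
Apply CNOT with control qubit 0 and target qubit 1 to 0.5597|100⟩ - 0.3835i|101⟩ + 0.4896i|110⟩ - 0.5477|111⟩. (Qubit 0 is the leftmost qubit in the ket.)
0.4896i|100⟩ - 0.5477|101⟩ + 0.5597|110⟩ - 0.3835i|111⟩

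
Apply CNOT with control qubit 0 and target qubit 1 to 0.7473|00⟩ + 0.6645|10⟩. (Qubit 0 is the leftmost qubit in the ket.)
0.7473|00⟩ + 0.6645|11⟩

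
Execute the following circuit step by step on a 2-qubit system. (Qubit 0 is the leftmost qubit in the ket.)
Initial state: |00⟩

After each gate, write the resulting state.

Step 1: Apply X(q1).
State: |01⟩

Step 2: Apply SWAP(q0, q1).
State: |10⟩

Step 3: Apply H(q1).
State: 1/√2|10⟩ + 1/√2|11⟩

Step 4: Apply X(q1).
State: 1/√2|10⟩ + 1/√2|11⟩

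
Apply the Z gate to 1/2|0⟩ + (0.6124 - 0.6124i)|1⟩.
1/2|0⟩ + (-0.6124 + 0.6124i)|1⟩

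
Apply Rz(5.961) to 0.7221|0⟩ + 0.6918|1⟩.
(-0.7128 - 0.1158i)|0⟩ + (-0.6828 + 0.111i)|1⟩

Rz(5.961) = [[e^(−iθ/2), 0], [0, e^(iθ/2)]] with e^(±iθ/2) = cos(θ/2) ± i·sin(θ/2); θ = 5.961, cos(θ/2) ≈ -0.987053, sin(θ/2) ≈ 0.160397.
With a = amp(|0⟩) = 0.7221 and b = amp(|1⟩) = 0.6918:
new amp(|0⟩) = (-0.987053 - 0.160397i)·a = (-0.7128 - 0.1158i)
new amp(|1⟩) = (-0.987053 + 0.160397i)·b = (-0.6828 + 0.111i)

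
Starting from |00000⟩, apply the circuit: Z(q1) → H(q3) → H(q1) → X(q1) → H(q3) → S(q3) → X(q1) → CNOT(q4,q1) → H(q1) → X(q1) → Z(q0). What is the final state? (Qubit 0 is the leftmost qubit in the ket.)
|01000⟩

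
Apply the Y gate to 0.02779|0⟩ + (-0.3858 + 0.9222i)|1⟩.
(0.9222 + 0.3858i)|0⟩ + 0.02779i|1⟩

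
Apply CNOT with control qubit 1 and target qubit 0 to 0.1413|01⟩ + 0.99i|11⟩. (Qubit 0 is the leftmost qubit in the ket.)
0.99i|01⟩ + 0.1413|11⟩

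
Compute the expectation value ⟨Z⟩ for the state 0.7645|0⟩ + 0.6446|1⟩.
0.169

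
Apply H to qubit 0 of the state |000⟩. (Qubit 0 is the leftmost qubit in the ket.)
1/√2|000⟩ + 1/√2|100⟩

H on qubit 0 mixes each pair of kets that differ only in qubit 0: amplitudes (a, b) of (|…0…⟩, |…1…⟩) become ((a + b)/√2, (a − b)/√2). Kets absent from the input have amplitude 0.
(|000⟩, |100⟩): (a, b) = (1, 0) → (1/√2, 1/√2)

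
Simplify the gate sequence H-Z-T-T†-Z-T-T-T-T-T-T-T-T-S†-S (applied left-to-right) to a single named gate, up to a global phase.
H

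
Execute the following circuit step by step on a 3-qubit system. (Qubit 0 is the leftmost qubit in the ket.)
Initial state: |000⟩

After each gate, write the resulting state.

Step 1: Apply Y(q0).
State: i|100⟩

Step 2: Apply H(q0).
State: (1/√2)i|000⟩ - (1/√2)i|100⟩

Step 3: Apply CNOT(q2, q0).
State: (1/√2)i|000⟩ - (1/√2)i|100⟩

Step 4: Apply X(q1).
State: (1/√2)i|010⟩ - (1/√2)i|110⟩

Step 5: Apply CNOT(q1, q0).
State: -(1/√2)i|010⟩ + (1/√2)i|110⟩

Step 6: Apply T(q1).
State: (1/2 - (1/2)i)|010⟩ + (-1/2 + (1/2)i)|110⟩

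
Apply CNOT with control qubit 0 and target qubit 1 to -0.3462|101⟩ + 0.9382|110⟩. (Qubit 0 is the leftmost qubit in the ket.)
0.9382|100⟩ - 0.3462|111⟩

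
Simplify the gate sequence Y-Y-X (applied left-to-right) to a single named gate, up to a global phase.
X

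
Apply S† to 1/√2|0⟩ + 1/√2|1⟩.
1/√2|0⟩ - (1/√2)i|1⟩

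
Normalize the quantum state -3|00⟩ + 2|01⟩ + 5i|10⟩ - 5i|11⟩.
-1/√7|00⟩ + 0.252|01⟩ + 0.6299i|10⟩ - 0.6299i|11⟩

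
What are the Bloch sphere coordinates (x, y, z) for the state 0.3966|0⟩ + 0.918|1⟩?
(0.7282, 0, -0.6854)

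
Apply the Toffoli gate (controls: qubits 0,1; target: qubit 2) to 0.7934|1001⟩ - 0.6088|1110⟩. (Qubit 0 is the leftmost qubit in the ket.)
0.7934|1001⟩ - 0.6088|1100⟩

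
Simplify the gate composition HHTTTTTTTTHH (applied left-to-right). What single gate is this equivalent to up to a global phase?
I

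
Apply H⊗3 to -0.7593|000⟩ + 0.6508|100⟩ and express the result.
-0.03836|000⟩ - 0.03836|001⟩ - 0.03836|010⟩ - 0.03836|011⟩ - 0.4985|100⟩ - 0.4985|101⟩ - 0.4985|110⟩ - 0.4985|111⟩

H⊗3 gives amp(|y⟩) = (1/2√2) Σ_x (−1)^(x·y) amp(|x⟩), where x·y is the number of positions in which both x and y have a 1.
|000⟩: (-0.7593 + 0.6508)/(2√2) = -0.03836
|001⟩: (-0.7593 + 0.6508)/(2√2) = -0.03836
|010⟩: (-0.7593 + 0.6508)/(2√2) = -0.03836
|011⟩: (-0.7593 + 0.6508)/(2√2) = -0.03836
|100⟩: (-0.7593 - 0.6508)/(2√2) = -0.4985
|101⟩: (-0.7593 - 0.6508)/(2√2) = -0.4985
|110⟩: (-0.7593 - 0.6508)/(2√2) = -0.4985
|111⟩: (-0.7593 - 0.6508)/(2√2) = -0.4985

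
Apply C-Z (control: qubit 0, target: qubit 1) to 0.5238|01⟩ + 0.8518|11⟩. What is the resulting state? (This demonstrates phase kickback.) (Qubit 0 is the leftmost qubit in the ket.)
0.5238|01⟩ - 0.8518|11⟩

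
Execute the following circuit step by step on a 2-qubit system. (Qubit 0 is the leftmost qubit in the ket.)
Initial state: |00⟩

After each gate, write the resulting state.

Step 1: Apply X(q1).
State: |01⟩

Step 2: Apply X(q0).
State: |11⟩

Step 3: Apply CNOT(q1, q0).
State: |01⟩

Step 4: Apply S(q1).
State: i|01⟩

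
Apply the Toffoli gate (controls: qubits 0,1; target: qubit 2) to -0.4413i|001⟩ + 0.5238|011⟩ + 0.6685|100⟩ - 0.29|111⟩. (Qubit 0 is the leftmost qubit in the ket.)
-0.4413i|001⟩ + 0.5238|011⟩ + 0.6685|100⟩ - 0.29|110⟩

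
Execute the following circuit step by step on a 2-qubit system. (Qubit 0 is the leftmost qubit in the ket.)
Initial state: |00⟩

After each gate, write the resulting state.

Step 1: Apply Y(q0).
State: i|10⟩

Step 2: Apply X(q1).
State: i|11⟩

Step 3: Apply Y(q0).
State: |01⟩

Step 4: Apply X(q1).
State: |00⟩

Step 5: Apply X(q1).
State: |01⟩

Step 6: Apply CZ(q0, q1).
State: |01⟩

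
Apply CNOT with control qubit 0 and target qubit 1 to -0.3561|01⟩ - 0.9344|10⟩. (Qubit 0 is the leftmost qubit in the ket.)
-0.3561|01⟩ - 0.9344|11⟩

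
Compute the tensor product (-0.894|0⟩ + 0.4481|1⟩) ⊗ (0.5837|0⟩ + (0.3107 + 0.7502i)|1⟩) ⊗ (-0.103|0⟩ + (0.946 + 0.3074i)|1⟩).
0.05375|000⟩ + (-0.4936 - 0.1604i)|001⟩ + (0.02861 + 0.06908i)|010⟩ + (-0.0566 - 0.7198i)|011⟩ - 0.02694|100⟩ + (0.2474 + 0.0804i)|101⟩ + (-0.01434 - 0.03462i)|110⟩ + (0.02837 + 0.3608i)|111⟩

amp(|b₁b₂…⟩) = product of the factor amplitudes for bits b₁, b₂, …; only kets whose every factor amplitude is nonzero survive.
|000⟩: (-0.894)(0.5837)(-0.103) = 0.05375
|001⟩: (-0.894)(0.5837)(0.946 + 0.3074i) = (-0.4936 - 0.1604i)
|010⟩: (-0.894)(0.3107 + 0.7502i)(-0.103) = (0.02861 + 0.06908i)
|011⟩: (-0.894)(0.3107 + 0.7502i)(0.946 + 0.3074i) = (-0.0566 - 0.7198i)
|100⟩: (0.4481)(0.5837)(-0.103) = -0.02694
|101⟩: (0.4481)(0.5837)(0.946 + 0.3074i) = (0.2474 + 0.0804i)
|110⟩: (0.4481)(0.3107 + 0.7502i)(-0.103) = (-0.01434 - 0.03462i)
|111⟩: (0.4481)(0.3107 + 0.7502i)(0.946 + 0.3074i) = (0.02837 + 0.3608i)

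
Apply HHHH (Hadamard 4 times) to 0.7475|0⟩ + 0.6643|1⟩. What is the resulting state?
0.7475|0⟩ + 0.6643|1⟩

H² = I, so an even number of Hadamards cancels: H^4 = I and the state is unchanged.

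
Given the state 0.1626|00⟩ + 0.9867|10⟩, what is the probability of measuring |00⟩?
0.02644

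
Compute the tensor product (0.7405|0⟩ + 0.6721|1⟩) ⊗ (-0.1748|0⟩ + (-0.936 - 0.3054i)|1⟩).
-0.1294|00⟩ + (-0.6931 - 0.2261i)|01⟩ - 0.1175|10⟩ + (-0.6291 - 0.2053i)|11⟩

amp(|b₁b₂…⟩) = product of the factor amplitudes for bits b₁, b₂, …; only kets whose every factor amplitude is nonzero survive.
|00⟩: (0.7405)(-0.1748) = -0.1294
|01⟩: (0.7405)(-0.936 - 0.3054i) = (-0.6931 - 0.2261i)
|10⟩: (0.6721)(-0.1748) = -0.1175
|11⟩: (0.6721)(-0.936 - 0.3054i) = (-0.6291 - 0.2053i)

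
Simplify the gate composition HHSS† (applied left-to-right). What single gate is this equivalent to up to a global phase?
I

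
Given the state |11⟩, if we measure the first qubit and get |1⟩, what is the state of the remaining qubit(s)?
|1⟩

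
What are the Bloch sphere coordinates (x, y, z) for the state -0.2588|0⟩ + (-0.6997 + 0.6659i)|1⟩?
(0.3622, -0.3447, -0.866)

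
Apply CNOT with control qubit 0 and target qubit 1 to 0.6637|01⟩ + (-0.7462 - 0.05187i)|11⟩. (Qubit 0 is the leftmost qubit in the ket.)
0.6637|01⟩ + (-0.7462 - 0.05187i)|10⟩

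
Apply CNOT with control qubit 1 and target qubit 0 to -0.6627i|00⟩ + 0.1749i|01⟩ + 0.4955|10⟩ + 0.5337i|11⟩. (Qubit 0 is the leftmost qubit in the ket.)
-0.6627i|00⟩ + 0.5337i|01⟩ + 0.4955|10⟩ + 0.1749i|11⟩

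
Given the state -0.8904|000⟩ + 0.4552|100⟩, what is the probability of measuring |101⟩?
0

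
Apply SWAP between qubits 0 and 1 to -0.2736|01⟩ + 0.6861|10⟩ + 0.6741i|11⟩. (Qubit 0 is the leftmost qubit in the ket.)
0.6861|01⟩ - 0.2736|10⟩ + 0.6741i|11⟩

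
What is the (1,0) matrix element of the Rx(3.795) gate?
-0.9471i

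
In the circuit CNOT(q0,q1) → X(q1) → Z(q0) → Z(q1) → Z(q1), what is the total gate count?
5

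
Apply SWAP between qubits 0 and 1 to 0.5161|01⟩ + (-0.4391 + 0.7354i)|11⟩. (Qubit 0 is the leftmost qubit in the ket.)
0.5161|10⟩ + (-0.4391 + 0.7354i)|11⟩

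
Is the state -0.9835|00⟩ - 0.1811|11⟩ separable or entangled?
Entangled

Writing the state as a|00⟩ + b|01⟩ + c|10⟩ + d|11⟩, it is a product state iff ad − bc = 0.
Here (a, b, c, d) = (-0.9835, 0, 0, -0.1811): ad − bc = (-0.9835)(-0.1811) − (0)(0) = 0.1781 ≠ 0, so the state is entangled.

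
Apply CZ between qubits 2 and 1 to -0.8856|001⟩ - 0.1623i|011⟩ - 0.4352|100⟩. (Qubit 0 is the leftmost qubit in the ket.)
-0.8856|001⟩ + 0.1623i|011⟩ - 0.4352|100⟩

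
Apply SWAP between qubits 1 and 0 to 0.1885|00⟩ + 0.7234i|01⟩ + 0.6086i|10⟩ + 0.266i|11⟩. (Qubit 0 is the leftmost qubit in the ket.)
0.1885|00⟩ + 0.6086i|01⟩ + 0.7234i|10⟩ + 0.266i|11⟩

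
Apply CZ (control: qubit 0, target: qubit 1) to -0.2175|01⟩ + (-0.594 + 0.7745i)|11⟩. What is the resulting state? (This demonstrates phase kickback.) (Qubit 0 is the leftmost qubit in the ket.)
-0.2175|01⟩ + (0.594 - 0.7745i)|11⟩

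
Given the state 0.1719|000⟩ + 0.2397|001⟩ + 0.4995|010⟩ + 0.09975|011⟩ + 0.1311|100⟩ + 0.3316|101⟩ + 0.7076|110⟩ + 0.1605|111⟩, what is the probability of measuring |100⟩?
0.01719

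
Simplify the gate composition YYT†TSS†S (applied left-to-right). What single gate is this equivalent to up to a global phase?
S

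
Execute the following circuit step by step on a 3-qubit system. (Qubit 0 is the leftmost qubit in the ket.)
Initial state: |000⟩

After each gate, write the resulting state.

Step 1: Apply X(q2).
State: |001⟩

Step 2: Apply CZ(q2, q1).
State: |001⟩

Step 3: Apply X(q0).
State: |101⟩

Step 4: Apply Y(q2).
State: -i|100⟩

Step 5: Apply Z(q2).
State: -i|100⟩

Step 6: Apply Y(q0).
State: -|000⟩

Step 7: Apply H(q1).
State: -1/√2|000⟩ - 1/√2|010⟩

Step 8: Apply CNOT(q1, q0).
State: -1/√2|000⟩ - 1/√2|110⟩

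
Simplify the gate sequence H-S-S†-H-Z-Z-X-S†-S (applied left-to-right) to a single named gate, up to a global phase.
X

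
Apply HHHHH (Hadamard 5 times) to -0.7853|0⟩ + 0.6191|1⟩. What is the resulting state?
-0.1175|0⟩ - 0.9931|1⟩

H² = I, so H^5 = H: a single Hadamard. With (a, b) = (-0.7853, 0.6191), H gives ((a + b)/√2, (a − b)/√2) = (-0.1175, -0.9931).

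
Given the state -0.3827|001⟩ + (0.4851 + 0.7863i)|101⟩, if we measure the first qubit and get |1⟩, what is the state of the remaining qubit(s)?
(0.5251 + 0.8511i)|01⟩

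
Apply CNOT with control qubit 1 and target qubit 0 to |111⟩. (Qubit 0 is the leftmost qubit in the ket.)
|011⟩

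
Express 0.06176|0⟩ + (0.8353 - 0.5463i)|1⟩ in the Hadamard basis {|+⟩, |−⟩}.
(0.6343 - 0.3863i)|+⟩ + (-0.547 + 0.3863i)|−⟩

With |ψ⟩ = α|0⟩ + β|1⟩, the Hadamard-basis coefficients are ⟨+|ψ⟩ = (α + β)/√2 and ⟨−|ψ⟩ = (α − β)/√2.
Here α = 0.06176, β = (0.8353 - 0.5463i): (α + β)/√2 = (0.6343 - 0.3863i), (α − β)/√2 = (-0.547 + 0.3863i).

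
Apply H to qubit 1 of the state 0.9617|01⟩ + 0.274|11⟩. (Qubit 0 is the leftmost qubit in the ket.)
0.68|00⟩ - 0.68|01⟩ + 0.1937|10⟩ - 0.1937|11⟩

H on qubit 1 mixes each pair of kets that differ only in qubit 1: amplitudes (a, b) of (|…0…⟩, |…1…⟩) become ((a + b)/√2, (a − b)/√2). Kets absent from the input have amplitude 0.
(|00⟩, |01⟩): (a, b) = (0, 0.9617) → (0.68, -0.68)
(|10⟩, |11⟩): (a, b) = (0, 0.274) → (0.1937, -0.1937)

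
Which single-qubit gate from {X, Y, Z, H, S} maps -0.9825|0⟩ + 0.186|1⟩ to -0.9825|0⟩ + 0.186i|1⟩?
S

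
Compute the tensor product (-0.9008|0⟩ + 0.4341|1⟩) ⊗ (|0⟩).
-0.9008|00⟩ + 0.4341|10⟩

amp(|b₁b₂…⟩) = product of the factor amplitudes for bits b₁, b₂, …; only kets whose every factor amplitude is nonzero survive.
|00⟩: (-0.9008)(1) = -0.9008
|10⟩: (0.4341)(1) = 0.4341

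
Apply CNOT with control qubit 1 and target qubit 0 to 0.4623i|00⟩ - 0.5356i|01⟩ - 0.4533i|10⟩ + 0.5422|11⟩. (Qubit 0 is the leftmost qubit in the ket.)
0.4623i|00⟩ + 0.5422|01⟩ - 0.4533i|10⟩ - 0.5356i|11⟩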